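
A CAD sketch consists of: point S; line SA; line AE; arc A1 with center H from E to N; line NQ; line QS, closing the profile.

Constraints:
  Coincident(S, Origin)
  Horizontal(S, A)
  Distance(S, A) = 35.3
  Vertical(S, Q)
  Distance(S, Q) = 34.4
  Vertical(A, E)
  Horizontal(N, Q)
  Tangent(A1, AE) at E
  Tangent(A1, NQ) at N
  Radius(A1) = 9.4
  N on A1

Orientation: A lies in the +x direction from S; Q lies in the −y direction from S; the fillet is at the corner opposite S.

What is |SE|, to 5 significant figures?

43.256

S is at the origin; S and A share the same y with |SA| = 35.3 and A on the +x side, so A = (35.300, 0.0000). S and Q share the same x with |SQ| = 34.4 and Q on the −y side, so Q = (0.0000, -34.400). The virtual corner opposite S is at (35.300, -34.400). The tangent condition forces HE to be normal to AE and A1 meets NQ tangentially, so HN is at right angles to NQ, with radius 9.4, so the center H sits 9.4 in from both sides at H = (25.900, -25.000). That places the tangent points at E = (35.300, -25.000) on AE and N = (25.900, -34.400) on NQ. Then |SE| = |E − S| = 43.256.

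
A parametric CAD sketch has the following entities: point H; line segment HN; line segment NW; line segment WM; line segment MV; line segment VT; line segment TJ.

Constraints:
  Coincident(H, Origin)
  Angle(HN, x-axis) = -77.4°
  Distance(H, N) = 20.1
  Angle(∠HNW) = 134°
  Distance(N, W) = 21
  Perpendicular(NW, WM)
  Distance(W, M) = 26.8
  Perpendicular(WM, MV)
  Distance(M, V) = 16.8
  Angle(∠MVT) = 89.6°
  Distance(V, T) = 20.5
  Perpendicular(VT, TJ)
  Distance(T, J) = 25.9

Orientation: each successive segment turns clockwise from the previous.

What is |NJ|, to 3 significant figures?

30.9

H is at the origin; HN runs at -77.4° with length 20.1, so N = (4.38, -19.6). ∠HNW = 134.0° gives NW at -123° from the x-axis; with |NW| = 21.0, W = (-7.18, -37.1). NW is perpendicular to WM, so WM runs at 147°; with |WM| = 26.8, M = (-29.5, -22.4). WM is perpendicular to MV, so MV runs at 56.6°; with |MV| = 16.8, V = (-20.3, -8.37). ∠MVT = 89.6° gives VT at -33.8° from the x-axis; with |VT| = 20.5, T = (-3.27, -19.8). VT is perpendicular to TJ, so TJ runs at -124°; with |TJ| = 25.9, J = (-17.7, -41.3). Then |NJ| = |J − N| = 30.9.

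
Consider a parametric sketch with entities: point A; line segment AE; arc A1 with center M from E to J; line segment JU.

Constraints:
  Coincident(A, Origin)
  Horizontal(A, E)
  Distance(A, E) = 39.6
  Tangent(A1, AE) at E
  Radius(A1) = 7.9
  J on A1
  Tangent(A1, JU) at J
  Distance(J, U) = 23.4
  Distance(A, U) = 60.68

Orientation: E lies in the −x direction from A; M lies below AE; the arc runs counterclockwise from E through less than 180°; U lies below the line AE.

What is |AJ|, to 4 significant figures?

47.52

Checks: |MJ| = 7.900 ✓; ∠(MJ, JU) = 90.00° ✓; |JU| = 23.40 ✓; |AU| = 60.68 ✓.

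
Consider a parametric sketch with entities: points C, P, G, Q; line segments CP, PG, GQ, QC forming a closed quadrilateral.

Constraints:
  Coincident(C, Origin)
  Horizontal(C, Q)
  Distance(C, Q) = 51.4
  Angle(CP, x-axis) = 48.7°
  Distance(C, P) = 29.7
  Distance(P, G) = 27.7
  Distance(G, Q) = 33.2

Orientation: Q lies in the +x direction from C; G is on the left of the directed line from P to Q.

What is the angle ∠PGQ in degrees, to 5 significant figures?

78.695°

C is at the origin; CQ is horizontal with |CQ| = 51.4 and Q in +x, so Q = (51.4, 0). CP runs at 48.7° with |CP| = 29.7, so P = (19.602, 22.313). G is determined by |PG| = 27.7 and |GQ| = 33.2 together: it lies at the intersection of circle(P, 27.7) and circle(Q, 33.2). With |PQ| = 38.845, the foot of the radical line on PQ is 15.111 from P and the perpendicular offset is √(27.7² − 15.111²) = 23.215. Taking the left-of-PQ solution: G = (45.306, 32.636).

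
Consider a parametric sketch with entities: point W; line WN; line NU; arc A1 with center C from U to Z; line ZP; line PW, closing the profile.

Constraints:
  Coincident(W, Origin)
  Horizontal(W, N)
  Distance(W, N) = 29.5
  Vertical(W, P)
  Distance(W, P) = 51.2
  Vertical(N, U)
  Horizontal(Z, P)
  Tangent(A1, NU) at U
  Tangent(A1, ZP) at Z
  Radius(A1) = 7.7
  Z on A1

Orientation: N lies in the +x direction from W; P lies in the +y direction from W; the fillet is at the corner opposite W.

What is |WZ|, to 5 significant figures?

55.648

W is at the origin; WN is horizontal with |WN| = 29.5 and N on the +x side, so N = (29.500, 0.0000). W and P share the same x with |WP| = 51.2 and P on the +y side, so P = (0.0000, 51.200). The virtual corner opposite W is at (29.500, 51.200). Tangency of A1 to NU means the radius CU is perpendicular to NU and since A1 is tangent to ZP there, CZ ⟂ ZP, with radius 7.7, so the center C sits 7.7 in from both sides at C = (21.800, 43.500). That places the tangent points at U = (29.500, 43.500) on NU and Z = (21.800, 51.200) on ZP. Then |WZ| = |Z − W| = 55.648.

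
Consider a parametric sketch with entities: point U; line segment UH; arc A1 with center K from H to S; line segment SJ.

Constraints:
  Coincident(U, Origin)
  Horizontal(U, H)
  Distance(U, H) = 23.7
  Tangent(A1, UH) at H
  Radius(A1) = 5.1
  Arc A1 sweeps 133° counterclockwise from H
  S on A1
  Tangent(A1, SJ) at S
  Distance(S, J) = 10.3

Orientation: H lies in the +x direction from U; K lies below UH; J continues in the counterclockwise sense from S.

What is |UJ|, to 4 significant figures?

31.44

On A1, H sits at bearing 90° from K; a 133° counterclockwise sweep puts S at bearing 223°, so S = K + 5.1·(cos 223°, sin 223°) = (19.97, -8.578). Since A1 is tangent to SJ there, KS ⟂ SJ, so SJ runs along (−sin 223°, cos 223°); with |SJ| = 10.3, J = (26.99, -16.11). Then |UJ| = |J − U| = 31.44.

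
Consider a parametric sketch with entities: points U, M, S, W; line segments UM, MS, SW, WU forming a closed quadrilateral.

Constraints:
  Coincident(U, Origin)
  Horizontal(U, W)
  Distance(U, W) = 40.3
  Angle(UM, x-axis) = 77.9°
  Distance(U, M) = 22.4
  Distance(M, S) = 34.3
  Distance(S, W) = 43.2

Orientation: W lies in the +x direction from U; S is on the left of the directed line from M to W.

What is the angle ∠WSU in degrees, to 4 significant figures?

48.01°

Checks: |MS| = 34.30 ✓; |SW| = 43.20 ✓.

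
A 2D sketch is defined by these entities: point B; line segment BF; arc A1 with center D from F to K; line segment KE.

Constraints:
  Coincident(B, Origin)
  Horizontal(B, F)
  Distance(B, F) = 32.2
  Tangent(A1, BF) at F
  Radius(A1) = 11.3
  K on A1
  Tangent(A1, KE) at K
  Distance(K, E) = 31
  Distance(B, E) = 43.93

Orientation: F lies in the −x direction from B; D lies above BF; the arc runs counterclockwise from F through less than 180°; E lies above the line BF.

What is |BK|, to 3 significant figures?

23.2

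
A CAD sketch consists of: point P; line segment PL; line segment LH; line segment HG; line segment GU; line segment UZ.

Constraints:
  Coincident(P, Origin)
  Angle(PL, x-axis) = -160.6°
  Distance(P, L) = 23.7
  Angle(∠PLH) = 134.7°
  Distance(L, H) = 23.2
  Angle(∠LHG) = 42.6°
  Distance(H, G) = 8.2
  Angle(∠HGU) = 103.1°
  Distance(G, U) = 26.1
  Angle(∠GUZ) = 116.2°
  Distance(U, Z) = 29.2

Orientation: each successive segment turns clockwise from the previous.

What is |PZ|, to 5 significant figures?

57.305

P is at the origin; PL runs at -160.6° with length 23.7, so L = (-22.354, -7.8722). ∠PLH = 134.7° gives LH at 154.10° from the x-axis; with |LH| = 23.2, H = (-43.224, 2.2616). ∠LHG = 42.6° gives HG at 16.700° from the x-axis; with |HG| = 8.2, G = (-35.370, 4.6179). ∠HGU = 103.1° gives GU at -60.200° from the x-axis; with |GU| = 26.1, U = (-22.399, -18.031). ∠GUZ = 116.2° gives UZ at -124.00° from the x-axis; with |UZ| = 29.2, Z = (-38.727, -42.239). Then |PZ| = |Z − P| = 57.305.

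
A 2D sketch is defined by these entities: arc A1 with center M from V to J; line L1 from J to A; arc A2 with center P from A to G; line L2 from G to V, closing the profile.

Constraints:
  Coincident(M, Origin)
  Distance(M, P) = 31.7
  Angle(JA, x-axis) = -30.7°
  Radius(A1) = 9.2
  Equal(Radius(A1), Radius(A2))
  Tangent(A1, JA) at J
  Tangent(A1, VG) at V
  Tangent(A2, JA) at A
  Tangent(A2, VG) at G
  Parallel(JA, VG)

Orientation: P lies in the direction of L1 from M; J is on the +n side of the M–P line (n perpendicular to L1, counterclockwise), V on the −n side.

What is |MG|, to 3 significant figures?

33.0

Tangency of A1 to both parallel lines with radius 9.2 puts J and V at M ± 9.2·n: J = (4.70, 7.91), V = (-4.70, -7.91). Equal radii place A and G the same way about P: A = P + 9.2·n = (32.0, -8.27), G = P − 9.2·n = (22.6, -24.1). Then |MG| = |G − M| = 33.0.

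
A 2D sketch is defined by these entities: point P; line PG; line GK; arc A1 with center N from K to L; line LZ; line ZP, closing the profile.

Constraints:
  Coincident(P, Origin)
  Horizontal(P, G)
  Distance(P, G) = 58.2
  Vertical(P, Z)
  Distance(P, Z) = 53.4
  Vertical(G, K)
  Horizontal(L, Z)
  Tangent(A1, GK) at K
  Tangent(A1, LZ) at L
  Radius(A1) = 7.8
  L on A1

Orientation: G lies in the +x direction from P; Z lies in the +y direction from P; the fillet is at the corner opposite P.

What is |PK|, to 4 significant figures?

73.94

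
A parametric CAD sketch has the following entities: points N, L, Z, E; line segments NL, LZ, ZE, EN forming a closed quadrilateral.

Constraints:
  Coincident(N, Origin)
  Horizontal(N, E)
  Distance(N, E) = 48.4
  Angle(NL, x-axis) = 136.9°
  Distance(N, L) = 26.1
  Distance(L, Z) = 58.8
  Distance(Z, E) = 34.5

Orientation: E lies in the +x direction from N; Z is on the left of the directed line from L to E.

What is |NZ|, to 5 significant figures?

50.065

Checks: |LZ| = 58.80 ✓; |ZE| = 34.50 ✓.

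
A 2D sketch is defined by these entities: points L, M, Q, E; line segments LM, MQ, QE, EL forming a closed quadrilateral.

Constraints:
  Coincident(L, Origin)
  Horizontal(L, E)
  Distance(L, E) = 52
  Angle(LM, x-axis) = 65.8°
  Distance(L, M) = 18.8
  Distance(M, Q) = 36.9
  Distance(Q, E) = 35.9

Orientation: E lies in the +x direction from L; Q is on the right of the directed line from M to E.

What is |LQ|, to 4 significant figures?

26.99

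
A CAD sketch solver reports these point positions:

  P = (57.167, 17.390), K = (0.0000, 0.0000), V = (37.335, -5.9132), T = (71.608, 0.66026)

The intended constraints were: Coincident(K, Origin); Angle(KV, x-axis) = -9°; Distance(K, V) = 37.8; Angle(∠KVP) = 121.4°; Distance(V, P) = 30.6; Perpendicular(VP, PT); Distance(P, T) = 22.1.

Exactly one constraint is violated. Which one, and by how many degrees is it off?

Perpendicular(VP, PT) — off by 8.80°.

K = (0.00, 0.00) ✓; KV at -9.000° ✓; |KV| = 37.80 ✓; ∠KVP = 121.4° ✓; |VP| = 30.60 ✓; ∠(VP, PT) = 98.80° ✗; |PT| = 22.10 ✓.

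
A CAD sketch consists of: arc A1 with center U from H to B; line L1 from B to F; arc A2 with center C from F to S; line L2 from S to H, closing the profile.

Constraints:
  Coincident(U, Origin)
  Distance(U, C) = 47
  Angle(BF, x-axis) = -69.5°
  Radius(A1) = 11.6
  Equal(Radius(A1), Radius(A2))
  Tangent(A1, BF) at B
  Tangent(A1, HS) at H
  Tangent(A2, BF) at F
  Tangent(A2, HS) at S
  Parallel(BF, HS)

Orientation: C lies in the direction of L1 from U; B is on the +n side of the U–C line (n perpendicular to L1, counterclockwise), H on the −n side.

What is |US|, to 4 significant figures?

48.41

The slot axis is L1's direction at -69.5°, so u = (cos -69.5°, sin -69.5°) = (0.3502, -0.9367) and n = (−sin -69.5°, cos -69.5°) = (0.9367, 0.3502). U is at the origin and C lies 47.0 along u from U, so C = 47.0·u = (16.46, -44.02). Tangency of A1 to both parallel lines with radius 11.6 puts B and H at U ± 11.6·n: B = (10.87, 4.062), H = (-10.87, -4.062). Equal radii place F and S the same way about C: F = C + 11.6·n = (27.33, -39.96), S = C − 11.6·n = (5.594, -48.09). Then |US| = |S − U| = 48.41.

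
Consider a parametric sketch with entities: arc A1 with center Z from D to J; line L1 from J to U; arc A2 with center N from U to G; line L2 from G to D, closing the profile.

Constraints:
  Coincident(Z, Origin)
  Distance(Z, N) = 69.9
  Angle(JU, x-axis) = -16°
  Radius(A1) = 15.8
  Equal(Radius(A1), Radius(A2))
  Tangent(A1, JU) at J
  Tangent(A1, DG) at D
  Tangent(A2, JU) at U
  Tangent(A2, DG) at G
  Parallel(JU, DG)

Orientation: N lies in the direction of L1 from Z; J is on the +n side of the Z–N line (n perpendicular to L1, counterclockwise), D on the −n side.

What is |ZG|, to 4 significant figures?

71.66

Tangency of A1 to both parallel lines with radius 15.8 puts J and D at Z ± 15.8·n: J = (4.355, 15.19), D = (-4.355, -15.19). Equal radii place U and G the same way about N: U = N + 15.8·n = (71.55, -4.079), G = N − 15.8·n = (62.84, -34.45). Then |ZG| = |G − Z| = 71.66.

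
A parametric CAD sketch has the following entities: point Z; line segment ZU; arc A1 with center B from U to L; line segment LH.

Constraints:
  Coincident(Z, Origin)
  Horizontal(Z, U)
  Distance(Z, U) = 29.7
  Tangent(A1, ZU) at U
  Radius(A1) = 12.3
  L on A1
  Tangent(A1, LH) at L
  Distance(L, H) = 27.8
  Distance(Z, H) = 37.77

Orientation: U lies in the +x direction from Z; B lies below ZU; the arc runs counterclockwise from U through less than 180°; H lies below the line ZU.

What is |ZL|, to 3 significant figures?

20.0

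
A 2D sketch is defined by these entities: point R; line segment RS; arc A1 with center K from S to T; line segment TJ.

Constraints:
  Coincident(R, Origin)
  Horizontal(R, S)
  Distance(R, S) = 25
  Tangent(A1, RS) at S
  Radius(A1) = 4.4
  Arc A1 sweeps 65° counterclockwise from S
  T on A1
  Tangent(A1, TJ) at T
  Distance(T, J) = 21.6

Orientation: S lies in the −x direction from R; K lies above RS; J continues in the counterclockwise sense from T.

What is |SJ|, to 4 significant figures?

25.71

R is at the origin; R and S share the same y with |RS| = 25.0 and S on the −x side, so S = (-25.00, 0.000). The tangent condition forces KS to be normal to RS, so K = S + (0, 4.4) = (-25.00, 4.400). On A1, S sits at bearing -90° from K; a 65° counterclockwise sweep puts T at bearing -25°, so T = K + 4.4·(cos -25°, sin -25°) = (-21.01, 2.540). A1 meets TJ tangentially, so KT is at right angles to TJ, so TJ runs along (−sin -25°, cos -25°); with |TJ| = 21.6, J = (-11.88, 22.12). Then |SJ| = |J − S| = 25.71.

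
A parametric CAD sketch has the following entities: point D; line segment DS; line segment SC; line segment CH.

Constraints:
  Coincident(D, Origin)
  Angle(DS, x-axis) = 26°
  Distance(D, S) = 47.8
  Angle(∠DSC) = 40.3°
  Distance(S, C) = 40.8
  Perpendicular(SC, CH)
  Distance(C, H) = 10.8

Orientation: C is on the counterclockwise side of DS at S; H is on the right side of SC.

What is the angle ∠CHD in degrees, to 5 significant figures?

5.9455°

D is at the origin; DS runs at 26.0° with length 47.8, so S = 47.8·(cos 26.0°, sin 26.0°) = (42.962, 20.954). ∠DSC = 40.3°, so SC runs at 26.0° + (180° − 40.3°) = 165.70° from the x-axis; with |SC| = 40.8, C = S + 40.8·(cos 165.70°, sin 165.70°) = (3.4265, 31.032). SC ⟂ CH; with |CH| = 10.8 on the right of SC, H = C + 10.8·(0.24700, 0.96902) = (6.0941, 41.497). Then cos ∠CHD = HC·HD / (|HC||HD|), giving 5.9455°.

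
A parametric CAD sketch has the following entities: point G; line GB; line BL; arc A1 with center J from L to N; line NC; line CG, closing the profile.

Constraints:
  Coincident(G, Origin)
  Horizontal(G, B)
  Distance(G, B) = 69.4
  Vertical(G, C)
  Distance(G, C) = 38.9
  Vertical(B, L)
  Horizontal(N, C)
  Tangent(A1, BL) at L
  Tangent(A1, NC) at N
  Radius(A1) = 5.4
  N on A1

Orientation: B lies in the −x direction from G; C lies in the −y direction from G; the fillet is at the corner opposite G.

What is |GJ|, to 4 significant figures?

72.24

GC is vertical with |GC| = 38.9 and C on the −y side, so C = (0.000, -38.90). The virtual corner opposite G is at (-69.40, -38.90). Since A1 is tangent to BL there, JL ⟂ BL and since A1 is tangent to NC there, JN ⟂ NC, with radius 5.4, so the center J sits 5.4 in from both sides at J = (-64.00, -33.50). Then |GJ| = |J − G| = 72.24.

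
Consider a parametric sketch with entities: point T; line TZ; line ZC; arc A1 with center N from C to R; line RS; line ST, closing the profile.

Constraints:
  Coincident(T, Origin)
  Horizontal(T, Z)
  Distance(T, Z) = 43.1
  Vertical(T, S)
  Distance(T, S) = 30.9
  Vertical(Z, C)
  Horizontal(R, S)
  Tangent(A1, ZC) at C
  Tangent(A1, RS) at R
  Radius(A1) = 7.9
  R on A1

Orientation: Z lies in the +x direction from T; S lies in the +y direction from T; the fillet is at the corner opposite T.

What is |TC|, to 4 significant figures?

48.85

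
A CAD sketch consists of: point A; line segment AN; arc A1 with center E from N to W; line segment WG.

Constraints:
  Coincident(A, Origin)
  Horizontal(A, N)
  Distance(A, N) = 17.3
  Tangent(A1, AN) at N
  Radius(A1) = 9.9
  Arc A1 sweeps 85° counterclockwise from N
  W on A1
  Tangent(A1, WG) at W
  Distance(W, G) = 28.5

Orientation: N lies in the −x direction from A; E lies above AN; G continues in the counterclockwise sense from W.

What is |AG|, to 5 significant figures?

37.755

A is at the origin; A and N share the same y with |AN| = 17.3 and N on the −x side, so N = (-17.300, 0.0000). A1 meets AN tangentially, so EN is at right angles to AN, so E = N + (0, 9.9) = (-17.300, 9.9000). On A1, N sits at bearing -90° from E; an 85° counterclockwise sweep puts W at bearing -5°, so W = E + 9.9·(cos -5°, sin -5°) = (-7.4377, 9.0372). Tangency of A1 to WG means the radius EW is perpendicular to WG, so WG runs along (−sin -5°, cos -5°); with |WG| = 28.5, G = (-4.9537, 37.429). Then |AG| = |G − A| = 37.755.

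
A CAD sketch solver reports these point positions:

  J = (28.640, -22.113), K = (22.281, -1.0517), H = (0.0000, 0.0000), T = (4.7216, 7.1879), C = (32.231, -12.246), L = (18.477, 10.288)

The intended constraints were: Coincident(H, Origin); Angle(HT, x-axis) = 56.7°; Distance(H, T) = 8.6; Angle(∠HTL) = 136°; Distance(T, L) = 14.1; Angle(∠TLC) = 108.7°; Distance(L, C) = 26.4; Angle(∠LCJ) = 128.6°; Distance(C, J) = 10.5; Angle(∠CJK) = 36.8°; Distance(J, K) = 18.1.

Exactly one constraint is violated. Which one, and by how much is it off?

Distance(J, K) = 18.1 — off by 3.90.

H = (0.00, 0.00) ✓; HT at 56.70° ✓; |HT| = 8.600 ✓; ∠HTL = 136.0° ✓; |TL| = 14.10 ✓; ∠TLC = 108.7° ✓; |LC| = 26.40 ✓; ∠LCJ = 128.6° ✓; |CJ| = 10.50 ✓; ∠CJK = 36.80° ✓; |JK| = 22.00 ✗.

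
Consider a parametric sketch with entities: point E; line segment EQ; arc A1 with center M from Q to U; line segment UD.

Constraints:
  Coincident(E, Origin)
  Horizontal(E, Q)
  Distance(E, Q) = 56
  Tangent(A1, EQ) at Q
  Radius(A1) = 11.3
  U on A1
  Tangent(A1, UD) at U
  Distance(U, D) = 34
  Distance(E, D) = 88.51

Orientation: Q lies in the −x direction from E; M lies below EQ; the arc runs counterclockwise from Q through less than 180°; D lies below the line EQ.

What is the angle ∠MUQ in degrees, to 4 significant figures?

56.81°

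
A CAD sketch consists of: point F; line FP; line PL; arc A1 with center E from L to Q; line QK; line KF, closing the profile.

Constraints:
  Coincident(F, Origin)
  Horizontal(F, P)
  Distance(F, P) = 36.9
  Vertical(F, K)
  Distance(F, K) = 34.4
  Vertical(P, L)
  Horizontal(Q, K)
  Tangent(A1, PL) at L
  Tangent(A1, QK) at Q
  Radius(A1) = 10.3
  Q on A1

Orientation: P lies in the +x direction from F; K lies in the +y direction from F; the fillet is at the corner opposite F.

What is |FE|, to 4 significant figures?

35.89

FK is vertical with |FK| = 34.4 and K on the +y side, so K = (0.000, 34.40). The virtual corner opposite F is at (36.90, 34.40). Since A1 is tangent to PL there, EL ⟂ PL and the tangent condition forces EQ to be normal to QK, with radius 10.3, so the center E sits 10.3 in from both sides at E = (26.60, 24.10). Then |FE| = |E − F| = 35.89.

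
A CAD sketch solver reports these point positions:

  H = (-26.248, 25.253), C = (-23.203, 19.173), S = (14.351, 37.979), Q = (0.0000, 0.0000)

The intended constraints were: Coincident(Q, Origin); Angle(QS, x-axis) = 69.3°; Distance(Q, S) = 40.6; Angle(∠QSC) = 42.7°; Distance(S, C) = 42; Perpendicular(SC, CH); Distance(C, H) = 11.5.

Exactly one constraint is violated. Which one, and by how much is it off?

Distance(C, H) = 11.5 — off by 4.70.

Q = (0.00, 0.00) ✓; QS at 69.30° ✓; |QS| = 40.60 ✓; ∠QSC = 42.70° ✓; |SC| = 42.00 ✓; ∠(SC, CH) = 90.00° ✓; |CH| = 6.800 ✗.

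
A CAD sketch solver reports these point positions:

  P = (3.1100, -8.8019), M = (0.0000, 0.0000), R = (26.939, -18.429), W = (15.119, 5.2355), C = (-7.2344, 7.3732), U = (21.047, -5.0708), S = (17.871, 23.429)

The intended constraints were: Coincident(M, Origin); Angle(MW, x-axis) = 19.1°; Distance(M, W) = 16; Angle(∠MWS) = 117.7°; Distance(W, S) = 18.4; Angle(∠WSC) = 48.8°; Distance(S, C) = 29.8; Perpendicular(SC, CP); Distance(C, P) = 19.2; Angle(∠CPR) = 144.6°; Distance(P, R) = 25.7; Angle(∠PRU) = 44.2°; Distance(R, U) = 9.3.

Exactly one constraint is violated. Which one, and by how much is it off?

Distance(R, U) = 9.3 — off by 5.30.

M = (0.00, 0.00) ✓; MW at 19.10° ✓; |MW| = 16.00 ✓; ∠MWS = 117.7° ✓; |WS| = 18.40 ✓; ∠WSC = 48.80° ✓; |SC| = 29.80 ✓; ∠(SC, CP) = 90.00° ✓; |CP| = 19.20 ✓; ∠CPR = 144.6° ✓; |PR| = 25.70 ✓; ∠PRU = 44.20° ✓; |RU| = 14.60 ✗.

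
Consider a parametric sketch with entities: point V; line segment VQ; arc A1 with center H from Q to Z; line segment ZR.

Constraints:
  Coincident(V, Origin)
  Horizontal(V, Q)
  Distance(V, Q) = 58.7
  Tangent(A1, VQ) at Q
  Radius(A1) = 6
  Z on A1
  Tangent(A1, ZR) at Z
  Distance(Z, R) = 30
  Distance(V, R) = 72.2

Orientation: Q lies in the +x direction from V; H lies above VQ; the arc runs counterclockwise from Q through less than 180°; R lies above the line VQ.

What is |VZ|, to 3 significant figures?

65.0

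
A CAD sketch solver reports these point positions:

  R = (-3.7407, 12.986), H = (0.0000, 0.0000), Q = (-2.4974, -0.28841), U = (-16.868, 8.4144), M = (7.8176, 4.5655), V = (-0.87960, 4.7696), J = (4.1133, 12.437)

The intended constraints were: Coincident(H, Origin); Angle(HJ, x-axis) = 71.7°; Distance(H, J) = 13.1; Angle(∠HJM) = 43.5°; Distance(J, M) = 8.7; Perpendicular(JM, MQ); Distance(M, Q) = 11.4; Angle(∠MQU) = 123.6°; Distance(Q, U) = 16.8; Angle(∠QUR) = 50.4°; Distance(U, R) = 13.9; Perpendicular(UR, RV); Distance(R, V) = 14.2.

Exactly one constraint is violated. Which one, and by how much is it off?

Distance(R, V) = 14.2 — off by 5.50.

H = (0.00, 0.00) ✓; HJ at 71.70° ✓; |HJ| = 13.10 ✓; ∠HJM = 43.50° ✓; |JM| = 8.700 ✓; ∠(JM, MQ) = 90.00° ✓; |MQ| = 11.40 ✓; ∠MQU = 123.6° ✓; |QU| = 16.80 ✓; ∠QUR = 50.40° ✓; |UR| = 13.90 ✓; ∠(UR, RV) = 90.00° ✓; |RV| = 8.700 ✗.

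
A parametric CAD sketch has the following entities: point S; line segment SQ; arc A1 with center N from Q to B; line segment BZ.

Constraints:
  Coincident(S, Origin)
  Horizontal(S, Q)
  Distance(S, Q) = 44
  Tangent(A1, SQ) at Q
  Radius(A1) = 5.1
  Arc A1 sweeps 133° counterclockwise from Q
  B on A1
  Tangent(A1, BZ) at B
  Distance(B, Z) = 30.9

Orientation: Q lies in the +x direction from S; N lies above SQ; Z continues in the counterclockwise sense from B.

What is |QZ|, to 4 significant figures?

35.68

On A1, Q sits at bearing -90° from N; a 133° counterclockwise sweep puts B at bearing 43°, so B = N + 5.1·(cos 43°, sin 43°) = (47.73, 8.578). A1 meets BZ tangentially, so NB is at right angles to BZ, so BZ runs along (−sin 43°, cos 43°); with |BZ| = 30.9, Z = (26.66, 31.18). Then |QZ| = |Z − Q| = 35.68.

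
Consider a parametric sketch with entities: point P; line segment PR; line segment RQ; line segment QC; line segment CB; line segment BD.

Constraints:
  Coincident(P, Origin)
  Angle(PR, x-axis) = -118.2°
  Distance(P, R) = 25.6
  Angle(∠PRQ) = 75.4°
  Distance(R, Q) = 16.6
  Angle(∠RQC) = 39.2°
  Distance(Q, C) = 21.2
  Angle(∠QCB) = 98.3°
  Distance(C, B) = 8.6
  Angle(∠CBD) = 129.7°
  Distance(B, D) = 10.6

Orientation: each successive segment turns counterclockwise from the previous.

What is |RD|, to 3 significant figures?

6.40

P is at the origin; PR runs at -118.2° with length 25.6, so R = (-12.1, -22.6). ∠PRQ = 75.4° gives RQ at -13.6° from the x-axis; with |RQ| = 16.6, Q = (4.04, -26.5). ∠RQC = 39.2° gives QC at 127° from the x-axis; with |QC| = 21.2, C = (-8.78, -9.58). ∠QCB = 98.3° gives CB at -151° from the x-axis; with |CB| = 8.6, B = (-16.3, -13.7). ∠CBD = 129.7° gives BD at -101° from the x-axis; with |BD| = 10.6, D = (-18.3, -24.1). Then |RD| = |D − R| = 6.40.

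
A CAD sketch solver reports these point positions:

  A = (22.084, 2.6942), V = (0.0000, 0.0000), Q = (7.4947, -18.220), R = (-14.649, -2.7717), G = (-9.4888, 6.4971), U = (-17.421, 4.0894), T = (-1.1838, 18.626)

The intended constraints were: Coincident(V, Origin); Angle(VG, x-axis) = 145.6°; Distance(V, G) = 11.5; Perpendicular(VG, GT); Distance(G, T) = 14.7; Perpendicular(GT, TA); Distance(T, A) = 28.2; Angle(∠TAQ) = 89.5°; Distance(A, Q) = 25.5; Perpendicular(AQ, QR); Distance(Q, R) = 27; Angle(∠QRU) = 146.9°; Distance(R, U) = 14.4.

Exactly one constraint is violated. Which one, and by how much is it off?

Distance(R, U) = 14.4 — off by 7.00.

V = (0.00, 0.00) ✓; VG at 145.6° ✓; |VG| = 11.50 ✓; ∠(VG, GT) = 90.00° ✓; |GT| = 14.70 ✓; ∠(GT, TA) = 90.00° ✓; |TA| = 28.20 ✓; ∠TAQ = 89.50° ✓; |AQ| = 25.50 ✓; ∠(AQ, QR) = 90.00° ✓; |QR| = 27.00 ✓; ∠QRU = 146.9° ✓; |RU| = 7.400 ✗.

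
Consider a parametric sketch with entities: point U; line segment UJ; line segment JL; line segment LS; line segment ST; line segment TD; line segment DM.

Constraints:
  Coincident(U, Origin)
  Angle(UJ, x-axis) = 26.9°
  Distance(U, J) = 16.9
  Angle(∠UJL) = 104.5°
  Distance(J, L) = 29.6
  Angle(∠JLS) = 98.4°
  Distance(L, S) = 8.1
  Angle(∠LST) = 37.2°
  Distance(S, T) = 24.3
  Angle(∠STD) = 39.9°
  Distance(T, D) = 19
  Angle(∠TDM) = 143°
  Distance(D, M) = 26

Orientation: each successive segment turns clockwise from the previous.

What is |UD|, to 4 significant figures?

43.69

∠LST = 37.2° gives ST at 87.00° from the x-axis; with |ST| = 24.3, T = (30.69, 3.523). ∠STD = 39.9° gives TD at -53.10° from the x-axis; with |TD| = 19.0, D = (42.10, -11.67). Then |UD| = |D − U| = 43.69.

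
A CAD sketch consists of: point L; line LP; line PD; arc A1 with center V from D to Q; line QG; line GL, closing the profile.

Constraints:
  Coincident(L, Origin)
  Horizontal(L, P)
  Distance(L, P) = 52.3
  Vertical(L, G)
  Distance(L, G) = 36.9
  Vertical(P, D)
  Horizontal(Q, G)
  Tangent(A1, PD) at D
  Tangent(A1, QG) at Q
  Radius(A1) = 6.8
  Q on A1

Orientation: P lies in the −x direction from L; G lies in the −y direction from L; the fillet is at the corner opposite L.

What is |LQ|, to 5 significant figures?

58.582

L is at the origin; L and P share the same y with |LP| = 52.3 and P on the −x side, so P = (-52.300, 0.0000). LG is vertical with |LG| = 36.9 and G on the −y side, so G = (0.0000, -36.900). The virtual corner opposite L is at (-52.300, -36.900). Tangency of A1 to PD means the radius VD is perpendicular to PD and A1 meets QG tangentially, so VQ is at right angles to QG, with radius 6.8, so the center V sits 6.8 in from both sides at V = (-45.500, -30.100). That places the tangent points at D = (-52.300, -30.100) on PD and Q = (-45.500, -36.900) on QG. Then |LQ| = |Q − L| = 58.582.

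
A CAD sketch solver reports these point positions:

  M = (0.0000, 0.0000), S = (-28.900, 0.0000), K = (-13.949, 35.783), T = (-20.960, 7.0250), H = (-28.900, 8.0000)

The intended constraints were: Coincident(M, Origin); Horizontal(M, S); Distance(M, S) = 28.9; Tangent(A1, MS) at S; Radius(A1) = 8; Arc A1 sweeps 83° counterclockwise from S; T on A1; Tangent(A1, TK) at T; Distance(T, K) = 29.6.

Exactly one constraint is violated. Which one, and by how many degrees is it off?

Tangent(A1, TK) at T — off by 6.70°.

M = (0.00, 0.00) ✓; M.y = 0.00, S.y = 0.00 ✓; |MS| = 28.90 ✓; ∠(HS, SM) = 90.00° ✓; |HS| = 8.000 ✓; bearing(H→T) − bearing(H→S) = 83.00° ✓; |HT| = 8.000 ✓; ∠(HT, TK) = 96.70° ✗; |TK| = 29.60 ✓.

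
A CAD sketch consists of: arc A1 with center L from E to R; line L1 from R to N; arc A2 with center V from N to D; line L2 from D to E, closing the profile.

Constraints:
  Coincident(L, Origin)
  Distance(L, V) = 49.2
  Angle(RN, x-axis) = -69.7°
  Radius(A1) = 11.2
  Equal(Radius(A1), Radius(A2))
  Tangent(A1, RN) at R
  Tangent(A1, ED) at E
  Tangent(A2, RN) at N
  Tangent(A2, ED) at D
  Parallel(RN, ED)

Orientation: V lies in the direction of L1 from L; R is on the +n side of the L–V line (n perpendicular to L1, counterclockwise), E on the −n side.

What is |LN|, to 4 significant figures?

50.46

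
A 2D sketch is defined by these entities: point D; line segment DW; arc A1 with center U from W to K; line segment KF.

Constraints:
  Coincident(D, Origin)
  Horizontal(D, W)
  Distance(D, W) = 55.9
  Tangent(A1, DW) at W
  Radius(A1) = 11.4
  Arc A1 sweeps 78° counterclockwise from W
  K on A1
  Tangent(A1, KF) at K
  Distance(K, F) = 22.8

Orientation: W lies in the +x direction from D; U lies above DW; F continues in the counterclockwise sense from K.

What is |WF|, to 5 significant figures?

35.131

D is at the origin; D and W share the same y with |DW| = 55.9 and W on the +x side, so W = (55.900, 0.0000). Since A1 is tangent to DW there, UW ⟂ DW, so U = W + (0, 11.4) = (55.900, 11.400). On A1, W sits at bearing -90° from U; a 78° counterclockwise sweep puts K at bearing -12°, so K = U + 11.4·(cos -12°, sin -12°) = (67.051, 9.0298). A1 meets KF tangentially, so UK is at right angles to KF, so KF runs along (−sin -12°, cos -12°); with |KF| = 22.8, F = (71.791, 31.332). Then |WF| = |F − W| = 35.131.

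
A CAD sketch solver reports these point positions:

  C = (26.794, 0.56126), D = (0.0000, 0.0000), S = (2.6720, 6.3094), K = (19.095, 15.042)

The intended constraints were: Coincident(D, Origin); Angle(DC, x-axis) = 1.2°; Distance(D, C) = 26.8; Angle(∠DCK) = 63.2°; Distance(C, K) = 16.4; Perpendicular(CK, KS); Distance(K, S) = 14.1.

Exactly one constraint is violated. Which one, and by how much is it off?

Distance(K, S) = 14.1 — off by 4.50.

D = (0.00, 0.00) ✓; DC at 1.200° ✓; |DC| = 26.80 ✓; ∠DCK = 63.20° ✓; |CK| = 16.40 ✓; ∠(CK, KS) = 90.00° ✓; |KS| = 18.60 ✗.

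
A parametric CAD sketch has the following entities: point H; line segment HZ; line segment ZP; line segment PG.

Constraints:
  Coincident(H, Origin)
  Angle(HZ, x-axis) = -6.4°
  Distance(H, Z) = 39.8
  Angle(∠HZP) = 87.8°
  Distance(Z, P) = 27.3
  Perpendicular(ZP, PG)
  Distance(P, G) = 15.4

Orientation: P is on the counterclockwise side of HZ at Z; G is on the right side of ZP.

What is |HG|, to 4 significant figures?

60.89

∠HZP = 87.8°, so ZP runs at -6.4° + (180° − 87.8°) = 85.80° from the x-axis; with |ZP| = 27.3, P = Z + 27.3·(cos 85.80°, sin 85.80°) = (41.55, 22.79). ZP is perpendicular to PG; with |PG| = 15.4 on the right of ZP, G = P + 15.4·(0.9973, -0.07324) = (56.91, 21.66). Then |HG| = |G − H| = 60.89.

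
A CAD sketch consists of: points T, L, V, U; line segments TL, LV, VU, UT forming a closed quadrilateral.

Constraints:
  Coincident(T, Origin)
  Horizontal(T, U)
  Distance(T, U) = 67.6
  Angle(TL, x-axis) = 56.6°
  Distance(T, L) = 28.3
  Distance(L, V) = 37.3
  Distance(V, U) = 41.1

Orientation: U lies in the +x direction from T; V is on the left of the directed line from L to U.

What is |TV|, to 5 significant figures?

62.600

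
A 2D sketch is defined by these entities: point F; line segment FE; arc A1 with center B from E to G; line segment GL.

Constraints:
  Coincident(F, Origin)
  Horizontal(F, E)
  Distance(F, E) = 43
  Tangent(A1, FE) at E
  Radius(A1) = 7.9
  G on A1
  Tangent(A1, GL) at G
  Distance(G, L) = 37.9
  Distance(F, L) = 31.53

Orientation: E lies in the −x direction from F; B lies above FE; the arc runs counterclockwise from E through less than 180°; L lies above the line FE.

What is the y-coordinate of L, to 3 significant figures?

29.6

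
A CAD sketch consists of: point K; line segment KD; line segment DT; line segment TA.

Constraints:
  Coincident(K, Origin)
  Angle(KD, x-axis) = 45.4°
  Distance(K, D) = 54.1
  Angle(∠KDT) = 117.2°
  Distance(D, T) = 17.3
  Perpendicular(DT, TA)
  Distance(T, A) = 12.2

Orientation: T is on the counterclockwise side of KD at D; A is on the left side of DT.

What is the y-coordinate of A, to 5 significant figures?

51.145

K is at the origin; KD runs at 45.4° with length 54.1, so D = 54.1·(cos 45.4°, sin 45.4°) = (37.986, 38.521). ∠KDT = 117.2°, so DT runs at 45.4° + (180° − 117.2°) = 108.20° from the x-axis; with |DT| = 17.3, T = D + 17.3·(cos 108.20°, sin 108.20°) = (32.583, 54.955). DT ⟂ TA; with |TA| = 12.2 on the left of DT, A = T + 12.2·(-0.94997, -0.31233) = (20.993, 51.145). So A.y = 51.145.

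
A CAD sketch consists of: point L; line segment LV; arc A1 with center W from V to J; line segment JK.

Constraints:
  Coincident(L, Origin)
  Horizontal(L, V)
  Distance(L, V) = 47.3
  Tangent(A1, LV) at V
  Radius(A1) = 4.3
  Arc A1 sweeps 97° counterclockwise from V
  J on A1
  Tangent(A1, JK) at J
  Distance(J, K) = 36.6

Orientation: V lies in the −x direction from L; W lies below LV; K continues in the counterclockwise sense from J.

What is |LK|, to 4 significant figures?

62.55

L is at the origin; LV is horizontal with |LV| = 47.3 and V on the −x side, so V = (-47.30, 0.000). Since A1 is tangent to LV there, WV ⟂ LV, so W = V + (0, -4.3) = (-47.30, -4.300). On A1, V sits at bearing 90° from W; a 97° counterclockwise sweep puts J at bearing 187°, so J = W + 4.3·(cos 187°, sin 187°) = (-51.57, -4.824). A1 meets JK tangentially, so WJ is at right angles to JK, so JK runs along (−sin 187°, cos 187°); with |JK| = 36.6, K = (-47.11, -41.15). Then |LK| = |K − L| = 62.55.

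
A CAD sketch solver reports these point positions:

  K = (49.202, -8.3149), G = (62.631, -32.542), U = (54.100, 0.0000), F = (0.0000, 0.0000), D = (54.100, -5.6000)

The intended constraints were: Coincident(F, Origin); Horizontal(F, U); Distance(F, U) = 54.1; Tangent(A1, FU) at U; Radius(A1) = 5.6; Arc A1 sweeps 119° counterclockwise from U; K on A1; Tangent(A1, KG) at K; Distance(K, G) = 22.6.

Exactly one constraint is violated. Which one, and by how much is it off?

Distance(K, G) = 22.6 — off by 5.10.

F = (0.00, 0.00) ✓; F.y = 0.00, U.y = 0.00 ✓; |FU| = 54.10 ✓; ∠(DU, UF) = 90.00° ✓; |DU| = 5.600 ✓; bearing(D→K) − bearing(D→U) = 119.0° ✓; |DK| = 5.600 ✓; ∠(DK, KG) = 90.00° ✓; |KG| = 27.70 ✗.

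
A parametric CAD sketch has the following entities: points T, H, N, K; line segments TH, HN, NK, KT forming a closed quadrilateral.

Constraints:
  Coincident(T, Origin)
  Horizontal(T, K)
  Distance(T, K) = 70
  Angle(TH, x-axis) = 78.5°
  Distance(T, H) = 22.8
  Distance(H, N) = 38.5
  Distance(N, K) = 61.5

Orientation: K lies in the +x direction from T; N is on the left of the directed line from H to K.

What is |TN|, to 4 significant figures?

58.63

Checks: |HN| = 38.50 ✓; |NK| = 61.50 ✓.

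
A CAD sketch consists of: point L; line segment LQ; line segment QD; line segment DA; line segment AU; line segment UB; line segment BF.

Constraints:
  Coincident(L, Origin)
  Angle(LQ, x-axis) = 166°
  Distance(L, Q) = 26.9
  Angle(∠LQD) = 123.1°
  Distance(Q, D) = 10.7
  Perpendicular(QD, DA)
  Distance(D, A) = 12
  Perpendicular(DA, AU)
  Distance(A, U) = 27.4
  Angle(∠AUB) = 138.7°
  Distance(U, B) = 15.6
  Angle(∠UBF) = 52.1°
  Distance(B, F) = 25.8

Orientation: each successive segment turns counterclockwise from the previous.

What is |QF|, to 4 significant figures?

4.389

∠AUB = 138.7° gives UB at 84.20° from the x-axis; with |UB| = 15.6, B = (-4.122, 24.61). ∠UBF = 52.1° gives BF at -147.9° from the x-axis; with |BF| = 25.8, F = (-25.98, 10.90). Then |QF| = |F − Q| = 4.389.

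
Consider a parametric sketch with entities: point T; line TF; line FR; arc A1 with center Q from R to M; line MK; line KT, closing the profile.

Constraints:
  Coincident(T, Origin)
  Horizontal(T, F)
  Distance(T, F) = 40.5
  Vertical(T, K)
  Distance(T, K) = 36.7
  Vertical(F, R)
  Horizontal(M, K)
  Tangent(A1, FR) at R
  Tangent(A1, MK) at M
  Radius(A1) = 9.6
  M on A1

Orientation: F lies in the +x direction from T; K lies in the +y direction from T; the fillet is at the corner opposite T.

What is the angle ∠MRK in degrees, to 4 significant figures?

31.66°

T is at the origin; TF is horizontal with |TF| = 40.5 and F on the +x side, so F = (40.50, 0.000). TK is vertical with |TK| = 36.7 and K on the +y side, so K = (0.000, 36.70). The virtual corner opposite T is at (40.50, 36.70). The tangent condition forces QR to be normal to FR and tangency of A1 to MK means the radius QM is perpendicular to MK, with radius 9.6, so the center Q sits 9.6 in from both sides at Q = (30.90, 27.10). That places the tangent points at R = (40.50, 27.10) on FR and M = (30.90, 36.70) on MK. Then cos ∠MRK = RM·RK / (|RM||RK|), giving 31.66°.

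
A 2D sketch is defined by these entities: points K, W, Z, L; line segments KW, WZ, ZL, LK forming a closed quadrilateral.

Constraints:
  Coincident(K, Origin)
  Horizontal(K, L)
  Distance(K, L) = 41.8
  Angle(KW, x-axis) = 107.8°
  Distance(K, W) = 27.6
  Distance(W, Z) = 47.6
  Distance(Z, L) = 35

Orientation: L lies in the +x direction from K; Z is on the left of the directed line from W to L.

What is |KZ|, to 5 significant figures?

51.836

K is at the origin; K and L share the same y with |KL| = 41.8 and L in +x, so L = (41.8, 0). KW runs at 107.8° with |KW| = 27.6, so W = (-8.4372, 26.279). Z is determined by |WZ| = 47.6 and |ZL| = 35.0 together: it lies at the intersection of circle(W, 47.6) and circle(L, 35.0). With |WL| = 56.695, the foot of the radical line on WL is 37.526 from W and the perpendicular offset is √(47.6² − 37.526²) = 29.284. Taking the left-of-WL solution: Z = (38.388, 34.833).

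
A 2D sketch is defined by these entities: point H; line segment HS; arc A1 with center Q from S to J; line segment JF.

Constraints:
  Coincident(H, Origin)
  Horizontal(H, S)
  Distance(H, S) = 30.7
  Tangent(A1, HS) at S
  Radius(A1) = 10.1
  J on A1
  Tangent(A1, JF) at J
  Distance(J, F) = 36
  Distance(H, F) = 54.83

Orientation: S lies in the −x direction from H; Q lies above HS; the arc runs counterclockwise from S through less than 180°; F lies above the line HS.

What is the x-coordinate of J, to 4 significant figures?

-20.78

H is at the origin; HS is horizontal with |HS| = 30.7 and S on the −x side, so S = (-30.70, 0.000). Since A1 is tangent to HS there, QS ⟂ HS, so Q = S + (0, 10.1) = (-30.70, 10.10). Since QJ ⟂ JF (tangency), |QF| = √(10.1² + 36.0²) = 37.39 regardless of where J sits on A1. So F lies on both circle(H, 54.83) and circle(Q, 37.39); the above-HS intersection is F = (-27.62, 47.36). J is the foot of the tangent from F: J = (-20.78, 12.02).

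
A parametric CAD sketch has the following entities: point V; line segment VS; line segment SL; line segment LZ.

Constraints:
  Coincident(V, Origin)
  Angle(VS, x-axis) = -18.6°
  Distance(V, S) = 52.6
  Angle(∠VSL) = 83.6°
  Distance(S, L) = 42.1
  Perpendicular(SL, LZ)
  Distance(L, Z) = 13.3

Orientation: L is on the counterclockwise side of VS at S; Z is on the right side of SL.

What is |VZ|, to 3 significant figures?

74.9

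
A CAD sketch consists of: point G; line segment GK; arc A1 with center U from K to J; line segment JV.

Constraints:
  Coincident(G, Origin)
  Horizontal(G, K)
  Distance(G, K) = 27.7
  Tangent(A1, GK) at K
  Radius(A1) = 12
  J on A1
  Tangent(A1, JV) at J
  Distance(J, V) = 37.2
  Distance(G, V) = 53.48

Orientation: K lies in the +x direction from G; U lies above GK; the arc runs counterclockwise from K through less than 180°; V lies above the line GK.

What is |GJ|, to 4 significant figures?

42.11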